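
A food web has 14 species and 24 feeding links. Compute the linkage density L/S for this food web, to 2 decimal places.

L/S = 1.71

There are L = 24 links among S = 14 species.
L/S = 24/14 = 1.7143 ≈ 1.71.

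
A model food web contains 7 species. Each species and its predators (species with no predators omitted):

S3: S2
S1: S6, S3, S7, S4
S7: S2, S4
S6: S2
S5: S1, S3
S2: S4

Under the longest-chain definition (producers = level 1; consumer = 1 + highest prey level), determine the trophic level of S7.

Trophic level 3

S5 is a producer → level 1.
S1 eats S5 → level 2.
S7 eats S1 → level 3.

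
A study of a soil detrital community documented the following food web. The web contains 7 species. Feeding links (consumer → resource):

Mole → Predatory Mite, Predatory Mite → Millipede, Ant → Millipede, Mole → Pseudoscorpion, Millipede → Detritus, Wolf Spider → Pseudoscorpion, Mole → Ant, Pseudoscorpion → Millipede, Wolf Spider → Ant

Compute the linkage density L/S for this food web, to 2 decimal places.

L/S = 1.29

There are L = 9 links among S = 7 species.
L/S = 9/7 = 1.2857 ≈ 1.29.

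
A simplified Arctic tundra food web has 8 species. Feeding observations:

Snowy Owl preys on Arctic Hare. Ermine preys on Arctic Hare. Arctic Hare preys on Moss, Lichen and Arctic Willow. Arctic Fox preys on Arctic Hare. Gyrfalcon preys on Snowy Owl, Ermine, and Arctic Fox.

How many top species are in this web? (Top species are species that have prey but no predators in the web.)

1

Top species (has prey, but nothing eats it): Gyrfalcon.
Count: 1.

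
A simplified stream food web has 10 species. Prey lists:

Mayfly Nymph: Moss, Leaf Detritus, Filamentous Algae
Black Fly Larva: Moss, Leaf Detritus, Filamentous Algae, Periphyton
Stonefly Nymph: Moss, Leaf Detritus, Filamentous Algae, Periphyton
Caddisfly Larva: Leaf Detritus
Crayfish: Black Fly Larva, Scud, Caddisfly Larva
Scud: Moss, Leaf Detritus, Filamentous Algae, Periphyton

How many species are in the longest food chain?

One longest chain: Leaf Detritus → Caddisfly Larva → Crayfish.
It has 3 species and 2 links.

3 species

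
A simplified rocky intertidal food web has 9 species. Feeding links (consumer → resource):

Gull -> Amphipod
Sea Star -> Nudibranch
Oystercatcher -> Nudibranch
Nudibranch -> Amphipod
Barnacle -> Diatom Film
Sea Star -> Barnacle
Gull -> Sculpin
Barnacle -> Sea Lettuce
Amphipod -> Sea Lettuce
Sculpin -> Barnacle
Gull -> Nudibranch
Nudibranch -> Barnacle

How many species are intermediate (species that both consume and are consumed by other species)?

Intermediate species (has both prey and predators): Amphipod, Barnacle, Nudibranch, Sculpin.
Count: 4.

4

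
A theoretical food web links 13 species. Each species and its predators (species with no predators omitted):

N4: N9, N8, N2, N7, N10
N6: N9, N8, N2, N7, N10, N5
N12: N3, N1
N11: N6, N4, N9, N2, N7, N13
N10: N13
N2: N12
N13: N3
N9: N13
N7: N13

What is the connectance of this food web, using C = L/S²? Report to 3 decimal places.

C = 0.142

The web has S = 13 species and L = 24 feeding links.
C = L / S² = 24 / 169 = 0.1420 ≈ 0.142.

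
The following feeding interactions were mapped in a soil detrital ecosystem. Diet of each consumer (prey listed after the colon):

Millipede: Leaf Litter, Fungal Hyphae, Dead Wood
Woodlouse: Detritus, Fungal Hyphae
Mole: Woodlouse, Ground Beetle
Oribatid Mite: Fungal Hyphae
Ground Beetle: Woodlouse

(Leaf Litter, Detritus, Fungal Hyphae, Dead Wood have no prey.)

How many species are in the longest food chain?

4 species

One longest chain: Detritus → Woodlouse → Ground Beetle → Mole.
It has 4 species and 3 links.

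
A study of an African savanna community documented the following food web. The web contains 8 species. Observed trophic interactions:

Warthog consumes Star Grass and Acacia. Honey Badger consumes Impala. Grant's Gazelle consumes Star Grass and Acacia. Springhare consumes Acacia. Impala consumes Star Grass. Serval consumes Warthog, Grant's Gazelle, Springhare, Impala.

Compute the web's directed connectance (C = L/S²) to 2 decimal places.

C = 0.17

The web has S = 8 species and L = 11 feeding links.
C = L / S² = 11 / 64 = 0.1719 ≈ 0.17.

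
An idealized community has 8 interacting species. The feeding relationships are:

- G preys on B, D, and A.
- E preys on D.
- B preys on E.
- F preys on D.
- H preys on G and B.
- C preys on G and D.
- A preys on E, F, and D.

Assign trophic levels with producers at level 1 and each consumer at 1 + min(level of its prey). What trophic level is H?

D is a producer → level 1.
G eats D → level 2.
H eats G → level 3.
No prey of H is below level 2, so 3 is the minimum.

Trophic level 3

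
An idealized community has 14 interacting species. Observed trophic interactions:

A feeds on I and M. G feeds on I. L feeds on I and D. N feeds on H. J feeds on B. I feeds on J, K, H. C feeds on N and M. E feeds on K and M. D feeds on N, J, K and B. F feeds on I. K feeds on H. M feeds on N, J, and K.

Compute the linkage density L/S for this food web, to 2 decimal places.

L/S = 1.64

There are L = 23 links among S = 14 species.
L/S = 23/14 = 1.6429 ≈ 1.64.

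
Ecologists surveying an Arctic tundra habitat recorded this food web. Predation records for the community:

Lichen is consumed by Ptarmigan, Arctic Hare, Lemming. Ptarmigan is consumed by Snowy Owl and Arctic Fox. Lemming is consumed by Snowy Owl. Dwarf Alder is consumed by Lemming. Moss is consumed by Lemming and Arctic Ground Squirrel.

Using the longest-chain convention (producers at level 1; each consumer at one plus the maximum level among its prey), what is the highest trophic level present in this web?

3

Producers (level 1): Lichen, Dwarf Alder, Moss.
Lichen → Ptarmigan → Snowy Owl gives Snowy Owl level 3.
No species has a prey at level 3, so no species reaches level 4.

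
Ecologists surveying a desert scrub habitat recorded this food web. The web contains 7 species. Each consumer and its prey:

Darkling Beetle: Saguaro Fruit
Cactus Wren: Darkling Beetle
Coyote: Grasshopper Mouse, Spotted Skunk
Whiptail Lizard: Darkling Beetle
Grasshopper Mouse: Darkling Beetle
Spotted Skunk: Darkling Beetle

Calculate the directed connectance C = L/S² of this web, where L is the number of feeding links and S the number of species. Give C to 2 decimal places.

C = 0.14

The web has S = 7 species and L = 7 feeding links.
C = L / S² = 7 / 49 = 0.1429 ≈ 0.14.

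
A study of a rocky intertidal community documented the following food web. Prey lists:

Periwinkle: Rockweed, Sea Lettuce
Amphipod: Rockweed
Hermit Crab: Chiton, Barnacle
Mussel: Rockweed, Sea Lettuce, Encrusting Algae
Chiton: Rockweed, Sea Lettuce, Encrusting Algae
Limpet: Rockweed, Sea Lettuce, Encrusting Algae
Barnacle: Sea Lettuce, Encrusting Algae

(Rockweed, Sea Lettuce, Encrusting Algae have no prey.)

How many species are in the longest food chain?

3 species

One longest chain: Rockweed → Chiton → Hermit Crab.
It has 3 species and 2 links.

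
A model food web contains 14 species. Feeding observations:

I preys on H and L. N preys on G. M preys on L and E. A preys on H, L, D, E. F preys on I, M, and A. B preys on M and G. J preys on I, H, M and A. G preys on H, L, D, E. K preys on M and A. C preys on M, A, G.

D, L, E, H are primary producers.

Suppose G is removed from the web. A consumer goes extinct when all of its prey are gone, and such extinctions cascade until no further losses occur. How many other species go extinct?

Remove G.
Round 1: N (all prey gone) → extinct.
No further losses. Total secondary extinctions: 1.

1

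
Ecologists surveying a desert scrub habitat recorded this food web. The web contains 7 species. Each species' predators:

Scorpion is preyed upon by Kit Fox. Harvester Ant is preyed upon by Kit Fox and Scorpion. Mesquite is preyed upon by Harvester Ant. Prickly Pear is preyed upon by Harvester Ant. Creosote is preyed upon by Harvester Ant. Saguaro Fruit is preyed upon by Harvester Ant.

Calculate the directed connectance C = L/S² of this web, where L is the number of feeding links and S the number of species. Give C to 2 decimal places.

C = 0.14

The web has S = 7 species and L = 7 feeding links.
C = L / S² = 7 / 49 = 0.1429 ≈ 0.14.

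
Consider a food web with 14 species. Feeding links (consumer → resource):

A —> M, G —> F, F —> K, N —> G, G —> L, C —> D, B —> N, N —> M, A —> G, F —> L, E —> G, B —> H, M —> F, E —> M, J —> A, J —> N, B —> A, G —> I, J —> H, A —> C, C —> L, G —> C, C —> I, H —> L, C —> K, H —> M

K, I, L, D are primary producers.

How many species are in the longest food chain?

5 species

One longest chain: K → F → G → N → J.
It has 5 species and 4 links.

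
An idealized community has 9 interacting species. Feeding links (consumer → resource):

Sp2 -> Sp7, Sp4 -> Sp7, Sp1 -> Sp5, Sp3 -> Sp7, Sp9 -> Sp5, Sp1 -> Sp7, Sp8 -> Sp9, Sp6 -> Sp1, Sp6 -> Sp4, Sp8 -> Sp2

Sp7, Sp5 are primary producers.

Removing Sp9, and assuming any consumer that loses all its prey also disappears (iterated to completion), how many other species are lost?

Remove Sp9.
Every predator of it retains at least one other prey: Sp8 still has Sp2.
No consumer loses all prey, so no secondary extinctions occur.

0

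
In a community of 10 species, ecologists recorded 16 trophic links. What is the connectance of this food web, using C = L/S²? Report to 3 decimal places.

C = 0.160

The web has S = 10 species and L = 16 feeding links.
C = L / S² = 16 / 100 = 0.1600 ≈ 0.160.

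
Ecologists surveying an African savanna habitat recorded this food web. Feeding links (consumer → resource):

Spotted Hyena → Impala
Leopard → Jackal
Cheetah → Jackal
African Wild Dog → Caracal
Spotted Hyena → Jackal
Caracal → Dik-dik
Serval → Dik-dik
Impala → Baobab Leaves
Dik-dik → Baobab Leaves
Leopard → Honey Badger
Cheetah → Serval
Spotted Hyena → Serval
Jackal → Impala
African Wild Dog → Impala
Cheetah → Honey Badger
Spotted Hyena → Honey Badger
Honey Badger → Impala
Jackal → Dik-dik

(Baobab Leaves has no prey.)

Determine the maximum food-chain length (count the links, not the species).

3 links

One longest chain: Baobab Leaves → Impala → Honey Badger → Leopard.
It has 4 species and 3 links.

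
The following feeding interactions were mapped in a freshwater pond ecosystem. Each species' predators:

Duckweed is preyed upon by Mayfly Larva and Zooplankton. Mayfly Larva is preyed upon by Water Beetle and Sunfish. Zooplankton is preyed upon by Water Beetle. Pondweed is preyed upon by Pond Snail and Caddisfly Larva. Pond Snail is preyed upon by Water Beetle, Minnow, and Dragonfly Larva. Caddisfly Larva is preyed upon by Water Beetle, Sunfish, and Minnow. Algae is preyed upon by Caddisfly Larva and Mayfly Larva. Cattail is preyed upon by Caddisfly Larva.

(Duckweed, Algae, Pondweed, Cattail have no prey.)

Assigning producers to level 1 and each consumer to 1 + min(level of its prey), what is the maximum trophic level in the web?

Producers (level 1): Duckweed, Algae, Pondweed, Cattail.
Following each consumer down to its lowest-level prey: Pondweed → Pond Snail → Minnow (levels 1 through 3).
All prey of Minnow (Pond Snail 2, Caddisfly Larva 2) are at level 2 or above, so Minnow is at level 1 + 2 = 3.
Every consumer has at least one prey at level 2 or below, so none exceeds level 3.

3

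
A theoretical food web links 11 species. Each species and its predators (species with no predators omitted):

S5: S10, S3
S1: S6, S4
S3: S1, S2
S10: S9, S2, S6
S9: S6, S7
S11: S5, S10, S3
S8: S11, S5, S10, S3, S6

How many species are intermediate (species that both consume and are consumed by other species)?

6

Intermediate species (has both prey and predators): S11, S5, S10, S3, S9, S1.
Count: 6.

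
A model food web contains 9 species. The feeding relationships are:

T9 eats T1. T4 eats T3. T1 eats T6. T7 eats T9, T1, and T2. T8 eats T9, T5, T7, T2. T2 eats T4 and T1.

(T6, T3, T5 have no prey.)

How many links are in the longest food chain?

4 links

One longest chain: T6 → T1 → T9 → T7 → T8.
It has 5 species and 4 links.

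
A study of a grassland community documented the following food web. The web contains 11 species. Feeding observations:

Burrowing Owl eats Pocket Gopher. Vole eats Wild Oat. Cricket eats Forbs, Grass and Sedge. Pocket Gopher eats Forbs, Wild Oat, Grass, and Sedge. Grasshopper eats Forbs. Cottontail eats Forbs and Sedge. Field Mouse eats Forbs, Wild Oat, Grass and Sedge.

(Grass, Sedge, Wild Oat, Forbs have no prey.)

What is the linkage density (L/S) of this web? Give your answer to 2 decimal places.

There are L = 16 links among S = 11 species.
L/S = 16/11 = 1.4545 ≈ 1.45.

L/S = 1.45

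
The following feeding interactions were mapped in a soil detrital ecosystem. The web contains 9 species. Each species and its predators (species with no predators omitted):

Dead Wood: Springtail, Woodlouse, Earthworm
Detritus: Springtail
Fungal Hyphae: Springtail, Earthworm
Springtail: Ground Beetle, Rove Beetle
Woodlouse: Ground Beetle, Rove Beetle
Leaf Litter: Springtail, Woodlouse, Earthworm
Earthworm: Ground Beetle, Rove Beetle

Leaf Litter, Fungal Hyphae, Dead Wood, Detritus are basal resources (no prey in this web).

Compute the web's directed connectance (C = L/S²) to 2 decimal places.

The web has S = 9 species and L = 15 feeding links.
C = L / S² = 15 / 81 = 0.1852 ≈ 0.19.

C = 0.19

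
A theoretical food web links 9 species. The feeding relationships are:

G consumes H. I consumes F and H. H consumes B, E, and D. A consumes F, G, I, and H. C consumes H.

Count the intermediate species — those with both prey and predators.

3

Intermediate species (has both prey and predators): H, G, I.
Count: 3.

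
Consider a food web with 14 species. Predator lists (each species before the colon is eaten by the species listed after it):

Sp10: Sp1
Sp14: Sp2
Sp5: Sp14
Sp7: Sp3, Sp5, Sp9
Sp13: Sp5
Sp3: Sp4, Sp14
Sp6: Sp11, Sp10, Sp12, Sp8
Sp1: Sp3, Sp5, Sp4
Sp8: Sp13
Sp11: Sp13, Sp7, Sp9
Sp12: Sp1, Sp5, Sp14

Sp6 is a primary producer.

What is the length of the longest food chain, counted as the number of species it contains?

6 species

One longest chain: Sp6 → Sp10 → Sp1 → Sp3 → Sp14 → Sp2.
It has 6 species and 5 links.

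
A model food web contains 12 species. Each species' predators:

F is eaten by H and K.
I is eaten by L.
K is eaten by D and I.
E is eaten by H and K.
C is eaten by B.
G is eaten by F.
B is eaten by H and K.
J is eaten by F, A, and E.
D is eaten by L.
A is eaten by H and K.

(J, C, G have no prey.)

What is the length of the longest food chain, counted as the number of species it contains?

5 species

One longest chain: J → A → K → D → L.
It has 5 species and 4 links.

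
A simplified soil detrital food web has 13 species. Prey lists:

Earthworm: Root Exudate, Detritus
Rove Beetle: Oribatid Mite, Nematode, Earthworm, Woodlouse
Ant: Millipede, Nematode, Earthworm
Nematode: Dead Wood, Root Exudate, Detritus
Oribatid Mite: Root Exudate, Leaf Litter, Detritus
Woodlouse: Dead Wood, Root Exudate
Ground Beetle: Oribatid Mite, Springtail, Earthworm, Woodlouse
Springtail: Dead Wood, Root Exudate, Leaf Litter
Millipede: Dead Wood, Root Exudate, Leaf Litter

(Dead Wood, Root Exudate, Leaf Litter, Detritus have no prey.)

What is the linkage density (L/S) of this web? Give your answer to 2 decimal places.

L/S = 2.08

There are L = 27 links among S = 13 species.
L/S = 27/13 = 2.0769 ≈ 2.08.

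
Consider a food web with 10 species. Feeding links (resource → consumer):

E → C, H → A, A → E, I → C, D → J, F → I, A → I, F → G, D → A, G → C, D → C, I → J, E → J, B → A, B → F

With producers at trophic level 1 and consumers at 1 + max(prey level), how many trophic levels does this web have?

Producers (level 1): D, H, B.
D → A → E → C gives C level 4.
No species has a prey at level 4, so no species reaches level 5.

4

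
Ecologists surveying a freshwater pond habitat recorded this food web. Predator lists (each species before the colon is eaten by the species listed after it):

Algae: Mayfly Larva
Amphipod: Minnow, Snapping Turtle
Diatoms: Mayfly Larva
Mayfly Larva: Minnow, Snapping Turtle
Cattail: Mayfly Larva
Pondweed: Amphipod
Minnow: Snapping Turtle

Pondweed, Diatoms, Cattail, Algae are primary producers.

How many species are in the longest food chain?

4 species

One longest chain: Pondweed → Amphipod → Minnow → Snapping Turtle.
It has 4 species and 3 links.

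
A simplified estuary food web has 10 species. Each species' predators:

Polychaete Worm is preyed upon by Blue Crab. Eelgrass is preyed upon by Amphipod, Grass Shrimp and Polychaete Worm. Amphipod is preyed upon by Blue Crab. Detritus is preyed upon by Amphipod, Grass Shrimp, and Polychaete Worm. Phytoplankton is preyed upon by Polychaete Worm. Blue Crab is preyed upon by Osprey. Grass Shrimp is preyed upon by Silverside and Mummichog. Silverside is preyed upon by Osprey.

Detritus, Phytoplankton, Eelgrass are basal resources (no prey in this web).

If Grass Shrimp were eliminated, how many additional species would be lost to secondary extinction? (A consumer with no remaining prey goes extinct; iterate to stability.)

2

Remove Grass Shrimp.
Round 1: Silverside (all prey gone), Mummichog (all prey gone) → extinct.
No further losses. Total secondary extinctions: 2.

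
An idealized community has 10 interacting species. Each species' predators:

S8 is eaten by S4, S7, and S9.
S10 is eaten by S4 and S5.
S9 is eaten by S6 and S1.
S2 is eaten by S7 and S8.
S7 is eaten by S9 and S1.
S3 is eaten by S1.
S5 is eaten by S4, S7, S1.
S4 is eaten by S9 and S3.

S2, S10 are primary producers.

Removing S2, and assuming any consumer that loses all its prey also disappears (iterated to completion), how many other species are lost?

Remove S2.
Round 1: S8 (all prey gone) → extinct.
No further losses. Total secondary extinctions: 1.

1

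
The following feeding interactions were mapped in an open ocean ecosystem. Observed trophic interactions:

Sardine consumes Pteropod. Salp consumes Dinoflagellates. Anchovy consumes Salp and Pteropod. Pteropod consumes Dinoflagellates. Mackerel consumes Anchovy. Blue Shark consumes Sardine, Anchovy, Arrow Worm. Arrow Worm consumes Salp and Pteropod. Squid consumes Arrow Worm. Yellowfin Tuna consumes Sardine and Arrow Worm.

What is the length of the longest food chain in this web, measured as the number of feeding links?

3 links

One longest chain: Dinoflagellates → Pteropod → Sardine → Blue Shark.
It has 4 species and 3 links.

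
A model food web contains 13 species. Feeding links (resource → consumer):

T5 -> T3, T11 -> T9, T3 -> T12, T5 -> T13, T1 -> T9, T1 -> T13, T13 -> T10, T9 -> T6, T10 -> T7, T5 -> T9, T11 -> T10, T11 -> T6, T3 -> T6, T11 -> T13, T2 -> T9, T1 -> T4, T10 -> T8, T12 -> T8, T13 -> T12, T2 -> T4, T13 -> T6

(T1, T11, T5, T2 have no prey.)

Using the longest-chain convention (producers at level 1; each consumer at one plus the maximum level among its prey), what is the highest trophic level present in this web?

4

Producers (level 1): T1, T11, T5, T2.
T5 → T3 → T12 → T8 gives T8 level 4.
No species has a prey at level 4, so no species reaches level 5.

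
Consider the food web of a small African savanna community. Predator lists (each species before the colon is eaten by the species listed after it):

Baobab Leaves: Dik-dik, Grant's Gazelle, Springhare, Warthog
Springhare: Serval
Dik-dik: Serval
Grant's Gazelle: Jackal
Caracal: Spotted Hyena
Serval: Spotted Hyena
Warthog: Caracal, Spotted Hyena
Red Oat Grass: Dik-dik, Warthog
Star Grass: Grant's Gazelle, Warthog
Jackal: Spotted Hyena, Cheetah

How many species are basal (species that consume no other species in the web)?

Basal species (no prey listed): Baobab Leaves, Star Grass, Red Oat Grass.
Count: 3.

3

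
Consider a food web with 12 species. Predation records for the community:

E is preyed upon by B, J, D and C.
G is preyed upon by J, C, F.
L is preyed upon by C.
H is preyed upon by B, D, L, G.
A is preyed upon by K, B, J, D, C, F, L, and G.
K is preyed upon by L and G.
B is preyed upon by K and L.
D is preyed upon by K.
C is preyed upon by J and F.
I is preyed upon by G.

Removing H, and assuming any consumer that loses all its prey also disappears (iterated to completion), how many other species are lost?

Remove H.
Every predator of it retains at least one other prey: D still has E, A; B still has E, A; G still has A, I, K; L still has A, B, K.
No consumer loses all prey, so no secondary extinctions occur.

0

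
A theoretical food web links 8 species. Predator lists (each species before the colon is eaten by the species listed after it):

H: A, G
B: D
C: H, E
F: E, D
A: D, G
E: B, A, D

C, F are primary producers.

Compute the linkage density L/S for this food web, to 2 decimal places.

There are L = 12 links among S = 8 species.
L/S = 12/8 = 1.5000 ≈ 1.50.

L/S = 1.50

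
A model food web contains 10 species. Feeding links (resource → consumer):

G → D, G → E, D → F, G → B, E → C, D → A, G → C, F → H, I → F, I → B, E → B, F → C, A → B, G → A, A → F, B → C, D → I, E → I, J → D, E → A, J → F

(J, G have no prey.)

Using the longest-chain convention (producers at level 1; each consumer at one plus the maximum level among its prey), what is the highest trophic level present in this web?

Producers (level 1): J, G.
G → E → I → F → C gives C level 5.
No species has a prey at level 5, so no species reaches level 6.

5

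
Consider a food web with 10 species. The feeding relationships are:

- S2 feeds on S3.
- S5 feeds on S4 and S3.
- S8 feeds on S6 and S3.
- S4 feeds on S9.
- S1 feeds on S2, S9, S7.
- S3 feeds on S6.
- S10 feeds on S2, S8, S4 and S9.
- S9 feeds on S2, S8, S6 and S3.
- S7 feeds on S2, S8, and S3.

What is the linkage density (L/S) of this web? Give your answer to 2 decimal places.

L/S = 2.10

There are L = 21 links among S = 10 species.
L/S = 21/10 = 2.1000 ≈ 2.10.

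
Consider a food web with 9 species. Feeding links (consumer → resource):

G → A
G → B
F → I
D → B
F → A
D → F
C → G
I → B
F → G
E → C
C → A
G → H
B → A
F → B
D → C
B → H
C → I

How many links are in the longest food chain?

One longest chain: A → B → G → C → E.
It has 5 species and 4 links.

4 links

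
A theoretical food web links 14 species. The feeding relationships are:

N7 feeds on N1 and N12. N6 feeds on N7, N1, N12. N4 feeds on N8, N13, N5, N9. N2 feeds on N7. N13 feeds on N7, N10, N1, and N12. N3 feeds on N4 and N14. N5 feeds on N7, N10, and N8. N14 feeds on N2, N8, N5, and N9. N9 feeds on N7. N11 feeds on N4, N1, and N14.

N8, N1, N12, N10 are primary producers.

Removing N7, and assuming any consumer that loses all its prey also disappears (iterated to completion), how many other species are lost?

2

Remove N7.
Round 1: N2 (all prey gone), N9 (all prey gone) → extinct.
No further losses. Total secondary extinctions: 2.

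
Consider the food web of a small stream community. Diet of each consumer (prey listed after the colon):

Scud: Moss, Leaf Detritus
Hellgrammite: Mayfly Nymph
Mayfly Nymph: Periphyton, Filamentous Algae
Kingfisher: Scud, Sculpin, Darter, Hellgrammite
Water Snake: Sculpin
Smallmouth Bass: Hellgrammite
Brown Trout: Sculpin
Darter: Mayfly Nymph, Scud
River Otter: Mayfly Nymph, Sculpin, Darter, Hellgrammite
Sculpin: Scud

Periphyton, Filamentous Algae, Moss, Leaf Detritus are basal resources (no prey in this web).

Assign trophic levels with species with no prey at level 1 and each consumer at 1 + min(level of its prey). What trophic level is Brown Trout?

Moss has no prey (basal) → level 1.
Scud eats Moss → level 2.
Sculpin eats Scud → level 3.
Brown Trout eats Sculpin → level 4.
No prey of Brown Trout is below level 3, so 4 is the minimum.

Trophic level 4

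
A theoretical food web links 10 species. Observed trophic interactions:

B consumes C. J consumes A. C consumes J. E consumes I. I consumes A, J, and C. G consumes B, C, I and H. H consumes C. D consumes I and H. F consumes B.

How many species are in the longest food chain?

5 species

One longest chain: A → J → C → B → F.
It has 5 species and 4 links.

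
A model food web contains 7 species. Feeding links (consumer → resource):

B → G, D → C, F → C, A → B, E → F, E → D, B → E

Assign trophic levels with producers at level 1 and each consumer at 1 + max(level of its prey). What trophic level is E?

Trophic level 3

C is a producer → level 1.
F eats C → level 2.
E eats F (level 2); other prey at levels: D 2 → level 3.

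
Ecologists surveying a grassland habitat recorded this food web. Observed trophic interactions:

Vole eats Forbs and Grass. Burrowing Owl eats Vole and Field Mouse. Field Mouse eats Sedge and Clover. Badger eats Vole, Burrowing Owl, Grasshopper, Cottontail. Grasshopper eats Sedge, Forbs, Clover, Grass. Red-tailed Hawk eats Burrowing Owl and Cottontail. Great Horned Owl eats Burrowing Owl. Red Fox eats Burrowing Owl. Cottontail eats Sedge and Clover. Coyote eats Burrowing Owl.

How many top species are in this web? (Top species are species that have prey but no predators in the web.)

5

Top species (has prey, but nothing eats it): Great Horned Owl, Red-tailed Hawk, Badger, Red Fox, Coyote.
Count: 5.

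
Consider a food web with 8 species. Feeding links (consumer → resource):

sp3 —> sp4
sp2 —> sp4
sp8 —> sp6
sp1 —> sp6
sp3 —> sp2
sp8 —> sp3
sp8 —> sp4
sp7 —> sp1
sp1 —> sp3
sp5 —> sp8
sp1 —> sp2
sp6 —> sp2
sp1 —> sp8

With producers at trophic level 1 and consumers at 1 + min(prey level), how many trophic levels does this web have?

4

Producers (level 1): sp4.
Following each consumer down to its lowest-level prey: sp4 → sp2 → sp1 → sp7 (levels 1 through 4).
All prey of sp7 (sp1 3) are at level 3 or above, so sp7 is at level 1 + 3 = 4.
Every consumer has at least one prey at level 3 or below, so none exceeds level 4.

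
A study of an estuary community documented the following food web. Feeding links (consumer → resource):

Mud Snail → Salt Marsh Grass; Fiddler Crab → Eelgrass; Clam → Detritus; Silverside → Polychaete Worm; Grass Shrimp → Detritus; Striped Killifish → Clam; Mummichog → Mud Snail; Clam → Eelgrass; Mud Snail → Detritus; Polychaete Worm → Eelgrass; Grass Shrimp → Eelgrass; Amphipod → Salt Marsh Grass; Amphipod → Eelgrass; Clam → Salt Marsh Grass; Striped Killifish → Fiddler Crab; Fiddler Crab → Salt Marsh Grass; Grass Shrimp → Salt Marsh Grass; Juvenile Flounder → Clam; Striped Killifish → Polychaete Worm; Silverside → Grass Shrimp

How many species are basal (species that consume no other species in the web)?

Basal species (no prey listed): Eelgrass, Detritus, Salt Marsh Grass.
Count: 3.

3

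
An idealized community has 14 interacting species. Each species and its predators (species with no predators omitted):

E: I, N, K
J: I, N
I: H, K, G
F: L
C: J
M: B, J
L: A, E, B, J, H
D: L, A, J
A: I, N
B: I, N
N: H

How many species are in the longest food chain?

One longest chain: D → L → J → I → H.
It has 5 species and 4 links.

5 species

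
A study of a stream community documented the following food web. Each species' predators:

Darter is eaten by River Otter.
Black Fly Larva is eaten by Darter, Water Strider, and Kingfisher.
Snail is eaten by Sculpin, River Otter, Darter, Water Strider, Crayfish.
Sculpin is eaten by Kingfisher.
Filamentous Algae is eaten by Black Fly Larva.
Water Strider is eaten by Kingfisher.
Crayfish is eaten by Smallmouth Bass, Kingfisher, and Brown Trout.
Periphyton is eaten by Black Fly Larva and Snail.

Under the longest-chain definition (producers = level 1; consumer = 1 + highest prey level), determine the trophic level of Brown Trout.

Periphyton is a producer → level 1.
Snail eats Periphyton → level 2.
Crayfish eats Snail → level 3.
Brown Trout eats Crayfish → level 4.

Trophic level 4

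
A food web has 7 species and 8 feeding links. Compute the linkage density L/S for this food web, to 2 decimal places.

L/S = 1.14

There are L = 8 links among S = 7 species.
L/S = 8/7 = 1.1429 ≈ 1.14.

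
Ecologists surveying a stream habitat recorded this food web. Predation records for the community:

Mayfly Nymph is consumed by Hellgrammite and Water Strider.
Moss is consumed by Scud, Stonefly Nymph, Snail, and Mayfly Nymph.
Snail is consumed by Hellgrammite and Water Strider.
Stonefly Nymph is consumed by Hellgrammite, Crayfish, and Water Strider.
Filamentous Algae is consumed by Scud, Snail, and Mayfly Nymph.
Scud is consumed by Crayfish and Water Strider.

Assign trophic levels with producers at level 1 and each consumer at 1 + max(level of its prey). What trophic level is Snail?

Trophic level 2

Filamentous Algae is a producer → level 1.
Snail eats Filamentous Algae (level 1); other prey at levels: Moss 1 → level 2.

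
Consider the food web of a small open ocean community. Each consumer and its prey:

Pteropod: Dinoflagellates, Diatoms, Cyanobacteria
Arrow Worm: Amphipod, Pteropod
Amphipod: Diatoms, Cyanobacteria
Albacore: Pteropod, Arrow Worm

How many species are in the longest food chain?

One longest chain: Diatoms → Amphipod → Arrow Worm → Albacore.
It has 4 species and 3 links.

4 species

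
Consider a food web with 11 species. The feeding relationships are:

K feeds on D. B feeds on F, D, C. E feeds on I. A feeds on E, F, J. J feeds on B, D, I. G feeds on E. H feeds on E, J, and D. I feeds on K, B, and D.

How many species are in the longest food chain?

One longest chain: D → B → I → E → H.
It has 5 species and 4 links.

5 species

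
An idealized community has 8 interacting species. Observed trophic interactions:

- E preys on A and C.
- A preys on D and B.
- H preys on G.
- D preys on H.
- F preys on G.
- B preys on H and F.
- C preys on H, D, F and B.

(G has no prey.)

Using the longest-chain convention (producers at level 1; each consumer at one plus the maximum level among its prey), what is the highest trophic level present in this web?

5

Producers (level 1): G.
G → H → D → C → E gives E level 5.
No species has a prey at level 5, so no species reaches level 6.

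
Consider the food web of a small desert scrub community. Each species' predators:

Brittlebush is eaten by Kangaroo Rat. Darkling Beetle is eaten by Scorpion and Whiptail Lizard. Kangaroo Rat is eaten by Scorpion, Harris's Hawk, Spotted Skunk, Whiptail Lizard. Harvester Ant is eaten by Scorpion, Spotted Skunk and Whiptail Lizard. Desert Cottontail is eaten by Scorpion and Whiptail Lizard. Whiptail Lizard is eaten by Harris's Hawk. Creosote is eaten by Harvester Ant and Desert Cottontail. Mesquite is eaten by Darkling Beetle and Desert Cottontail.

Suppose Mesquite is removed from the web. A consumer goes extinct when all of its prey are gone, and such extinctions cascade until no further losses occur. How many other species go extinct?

1

Remove Mesquite.
Round 1: Darkling Beetle (all prey gone) → extinct.
No further losses. Total secondary extinctions: 1.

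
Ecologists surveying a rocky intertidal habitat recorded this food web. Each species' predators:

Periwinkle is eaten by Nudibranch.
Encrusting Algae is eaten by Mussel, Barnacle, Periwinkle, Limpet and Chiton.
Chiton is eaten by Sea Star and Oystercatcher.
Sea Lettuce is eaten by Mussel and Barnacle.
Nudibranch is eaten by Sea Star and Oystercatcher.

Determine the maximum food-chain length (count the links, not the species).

3 links

One longest chain: Encrusting Algae → Periwinkle → Nudibranch → Sea Star.
It has 4 species and 3 links.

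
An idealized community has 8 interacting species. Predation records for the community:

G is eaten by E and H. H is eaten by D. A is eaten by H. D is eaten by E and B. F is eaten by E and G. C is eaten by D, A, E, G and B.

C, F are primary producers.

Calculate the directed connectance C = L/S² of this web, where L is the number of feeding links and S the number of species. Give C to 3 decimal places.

C = 0.203

The web has S = 8 species and L = 13 feeding links.
C = L / S² = 13 / 64 = 0.2031 ≈ 0.203.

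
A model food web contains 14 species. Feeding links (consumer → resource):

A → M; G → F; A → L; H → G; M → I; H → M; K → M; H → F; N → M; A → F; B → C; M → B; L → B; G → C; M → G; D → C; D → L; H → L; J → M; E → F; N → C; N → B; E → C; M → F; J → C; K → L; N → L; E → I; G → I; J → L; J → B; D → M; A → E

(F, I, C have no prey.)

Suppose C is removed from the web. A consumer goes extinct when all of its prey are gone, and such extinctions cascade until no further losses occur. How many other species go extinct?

Remove C.
Round 1: B (all prey gone) → extinct.
Round 2: L (all prey gone) → extinct.
No further losses. Total secondary extinctions: 2.

2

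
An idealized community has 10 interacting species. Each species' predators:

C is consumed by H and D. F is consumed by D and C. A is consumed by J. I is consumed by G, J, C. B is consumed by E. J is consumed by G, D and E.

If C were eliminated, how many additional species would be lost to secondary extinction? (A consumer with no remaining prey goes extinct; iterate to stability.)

Remove C.
Round 1: H (all prey gone) → extinct.
No further losses. Total secondary extinctions: 1.

1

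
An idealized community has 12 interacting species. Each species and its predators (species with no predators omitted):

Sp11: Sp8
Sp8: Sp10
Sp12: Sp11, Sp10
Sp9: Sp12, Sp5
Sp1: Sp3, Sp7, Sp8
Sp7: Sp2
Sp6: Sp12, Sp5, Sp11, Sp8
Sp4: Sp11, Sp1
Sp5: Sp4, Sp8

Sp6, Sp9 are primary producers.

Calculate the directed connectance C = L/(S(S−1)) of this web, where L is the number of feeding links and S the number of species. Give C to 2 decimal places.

The web has S = 12 species and L = 18 feeding links.
C = L / (S(S−1)) = 18 / 132 = 0.1364 ≈ 0.14.

C = 0.14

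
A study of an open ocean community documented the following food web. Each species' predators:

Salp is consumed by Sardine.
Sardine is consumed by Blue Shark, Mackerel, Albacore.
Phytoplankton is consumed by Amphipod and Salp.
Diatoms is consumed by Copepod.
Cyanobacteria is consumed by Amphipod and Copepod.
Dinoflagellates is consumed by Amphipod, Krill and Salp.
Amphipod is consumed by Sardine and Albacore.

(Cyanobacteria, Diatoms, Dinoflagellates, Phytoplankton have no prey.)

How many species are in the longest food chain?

One longest chain: Cyanobacteria → Amphipod → Sardine → Albacore.
It has 4 species and 3 links.

4 species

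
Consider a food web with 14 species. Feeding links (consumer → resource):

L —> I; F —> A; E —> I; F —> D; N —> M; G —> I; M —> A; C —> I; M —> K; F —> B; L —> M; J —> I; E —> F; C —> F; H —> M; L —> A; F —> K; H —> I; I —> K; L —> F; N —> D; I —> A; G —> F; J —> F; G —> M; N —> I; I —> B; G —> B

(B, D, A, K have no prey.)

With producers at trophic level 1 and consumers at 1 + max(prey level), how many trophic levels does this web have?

3

Producers (level 1): B, D, A, K.
B → I → N gives N level 3.
No species has a prey at level 3, so no species reaches level 4.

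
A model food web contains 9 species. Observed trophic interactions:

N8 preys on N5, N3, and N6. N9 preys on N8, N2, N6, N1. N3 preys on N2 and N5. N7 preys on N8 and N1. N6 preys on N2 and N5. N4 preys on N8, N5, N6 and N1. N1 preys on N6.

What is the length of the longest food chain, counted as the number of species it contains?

One longest chain: N5 → N6 → N1 → N9.
It has 4 species and 3 links.

4 species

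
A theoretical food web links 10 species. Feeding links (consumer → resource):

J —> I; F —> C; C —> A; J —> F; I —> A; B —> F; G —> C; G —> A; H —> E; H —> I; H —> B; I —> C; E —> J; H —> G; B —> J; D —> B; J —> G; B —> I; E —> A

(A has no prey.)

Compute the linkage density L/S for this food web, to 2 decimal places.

There are L = 19 links among S = 10 species.
L/S = 19/10 = 1.9000 ≈ 1.90.

L/S = 1.90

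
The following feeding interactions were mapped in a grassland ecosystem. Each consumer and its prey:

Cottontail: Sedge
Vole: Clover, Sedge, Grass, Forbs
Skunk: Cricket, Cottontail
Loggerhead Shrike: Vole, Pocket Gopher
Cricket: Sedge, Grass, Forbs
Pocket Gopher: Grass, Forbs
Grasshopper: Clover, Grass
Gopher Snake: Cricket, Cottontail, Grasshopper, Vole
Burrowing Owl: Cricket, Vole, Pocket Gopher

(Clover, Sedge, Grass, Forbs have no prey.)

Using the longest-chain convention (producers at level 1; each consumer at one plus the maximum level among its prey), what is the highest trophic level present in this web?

3

Producers (level 1): Clover, Sedge, Grass, Forbs.
Grass → Pocket Gopher → Burrowing Owl gives Burrowing Owl level 3.
No species has a prey at level 3, so no species reaches level 4.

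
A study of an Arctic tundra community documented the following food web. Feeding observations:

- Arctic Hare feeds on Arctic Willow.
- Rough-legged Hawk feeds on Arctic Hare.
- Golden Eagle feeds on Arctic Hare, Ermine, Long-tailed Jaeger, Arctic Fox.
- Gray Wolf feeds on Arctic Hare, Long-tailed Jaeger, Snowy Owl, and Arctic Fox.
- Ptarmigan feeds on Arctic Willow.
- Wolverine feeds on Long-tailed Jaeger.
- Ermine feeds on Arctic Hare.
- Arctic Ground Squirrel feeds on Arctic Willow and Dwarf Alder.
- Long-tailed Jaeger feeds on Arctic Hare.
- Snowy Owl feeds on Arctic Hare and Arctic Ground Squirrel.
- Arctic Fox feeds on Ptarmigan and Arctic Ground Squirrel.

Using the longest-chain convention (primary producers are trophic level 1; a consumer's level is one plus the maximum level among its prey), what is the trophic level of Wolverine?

Trophic level 4

Arctic Willow is a producer → level 1.
Arctic Hare eats Arctic Willow → level 2.
Long-tailed Jaeger eats Arctic Hare → level 3.
Wolverine eats Long-tailed Jaeger → level 4.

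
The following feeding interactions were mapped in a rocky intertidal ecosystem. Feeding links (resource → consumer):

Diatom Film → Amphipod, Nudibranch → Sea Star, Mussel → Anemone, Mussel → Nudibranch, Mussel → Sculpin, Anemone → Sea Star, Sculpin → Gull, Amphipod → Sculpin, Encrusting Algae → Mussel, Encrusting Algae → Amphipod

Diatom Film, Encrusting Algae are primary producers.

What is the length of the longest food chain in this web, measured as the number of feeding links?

One longest chain: Encrusting Algae → Mussel → Nudibranch → Sea Star.
It has 4 species and 3 links.

3 links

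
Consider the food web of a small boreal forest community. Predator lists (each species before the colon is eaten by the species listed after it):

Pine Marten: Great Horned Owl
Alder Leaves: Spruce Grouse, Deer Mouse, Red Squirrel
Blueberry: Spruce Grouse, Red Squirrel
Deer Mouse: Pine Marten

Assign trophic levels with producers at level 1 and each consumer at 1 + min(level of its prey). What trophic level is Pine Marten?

Alder Leaves is a producer → level 1.
Deer Mouse eats Alder Leaves → level 2.
Pine Marten eats Deer Mouse → level 3.
No prey of Pine Marten is below level 2, so 3 is the minimum.

Trophic level 3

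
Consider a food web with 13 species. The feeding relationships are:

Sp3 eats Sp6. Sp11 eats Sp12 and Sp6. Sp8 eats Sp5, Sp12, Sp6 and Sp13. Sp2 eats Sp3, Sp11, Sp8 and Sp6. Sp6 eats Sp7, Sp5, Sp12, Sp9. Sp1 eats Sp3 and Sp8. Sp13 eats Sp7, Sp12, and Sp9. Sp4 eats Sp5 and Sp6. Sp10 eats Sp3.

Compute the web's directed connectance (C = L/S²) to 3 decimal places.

The web has S = 13 species and L = 23 feeding links.
C = L / S² = 23 / 169 = 0.1361 ≈ 0.136.

C = 0.136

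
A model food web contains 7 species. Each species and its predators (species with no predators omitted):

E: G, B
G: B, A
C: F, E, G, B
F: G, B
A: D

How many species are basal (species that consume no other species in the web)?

1

Basal species (no prey listed): C.
Count: 1.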